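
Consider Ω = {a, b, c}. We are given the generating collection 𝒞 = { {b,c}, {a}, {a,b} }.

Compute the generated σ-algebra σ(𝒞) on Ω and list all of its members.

Start: 𝒞 ∪ {∅, Ω} = { {}, {a}, {a,b}, {b,c}, Ω }.
Step 1. New:
  {c}  = Ω∖{a,b}
  — 6 sets.
Step 2: +1 →
  {a,c}  = {c} ∪ {a}
  — 7 sets.
Step 3 (1 new):
  {b}  = Ω∖{a,c}
  — 8 sets.
Step 4: closed — nothing new.

Hence σ(𝒞) has 8 members: { {}, {a}, {b}, {c}, {a,b}, {a,c}, {b,c}, Ω }.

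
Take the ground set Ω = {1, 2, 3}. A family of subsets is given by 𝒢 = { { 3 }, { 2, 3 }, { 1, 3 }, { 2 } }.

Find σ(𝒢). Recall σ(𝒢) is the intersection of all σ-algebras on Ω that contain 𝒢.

Take S₀ = 𝒢 ∪ {∅, Ω} = { ∅, { 2 }, { 3 }, { 1, 3 }, { 2, 3 }, Ω }.
Iteration 1 (2 new):
  { 1 }  = Ω∖{ 2, 3 }
  { 1, 2 }  = Ω∖{ 3 }
  |family| = 8
Iteration 2: closed — nothing new.

|σ(𝒢)| = 8.  σ(𝒢) = { ∅, { 1 }, { 2 }, { 3 }, { 1, 2 }, { 1, 3 }, { 2, 3 }, Ω }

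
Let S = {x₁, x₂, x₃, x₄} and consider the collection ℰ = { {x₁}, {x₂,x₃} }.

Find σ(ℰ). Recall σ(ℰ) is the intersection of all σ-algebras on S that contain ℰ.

σ(ℰ) (8 sets): { ∅, {x₁}, {x₄}, {x₁,x₄}, {x₂,x₃}, {x₁,x₂,x₃}, {x₂,x₃,x₄}, S }

Trace:
Take S₀ = ℰ ∪ {∅, S} = { ∅, {x₁}, {x₂,x₃}, S }.
Iteration 1. New:
  {x₁,x₄}  = complement {x₂,x₃}
  {x₁,x₂,x₃}  = {x₂,x₃} ∪ {x₁}
  {x₂,x₃,x₄}  = complement {x₁}
  (now 7)
Iteration 2 (1 new):
  {x₄}  = complement {x₁,x₂,x₃}
  (now 8)
Iteration 3: stable.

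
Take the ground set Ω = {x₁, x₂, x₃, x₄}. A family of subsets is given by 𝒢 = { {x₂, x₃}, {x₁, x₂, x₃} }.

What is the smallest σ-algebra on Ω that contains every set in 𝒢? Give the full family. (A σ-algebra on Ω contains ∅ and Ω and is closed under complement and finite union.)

σ(𝒢) = { ∅, {x₁}, {x₄}, {x₁, x₄}, {x₂, x₃}, {x₁, x₂, x₃}, {x₂, x₃, x₄}, Ω }

Derivation:
Take S₀ = 𝒢 ∪ {∅, Ω} = { ∅, {x₂, x₃}, {x₁, x₂, x₃}, Ω }.
Pass 1: 2 new —
  {x₄}  = ᶜ of {x₁, x₂, x₃}
  {x₁, x₄}  = ᶜ of {x₂, x₃}
  — 6 sets.
Pass 2: 1 new —
  {x₂, x₃, x₄}  = {x₂, x₃} ∪ {x₄}
  — 7 sets.
Pass 3: 1 new —
  {x₁}  = ᶜ of {x₂, x₃, x₄}
  — 8 sets.
Pass 4: already closed under ᶜ and ∪.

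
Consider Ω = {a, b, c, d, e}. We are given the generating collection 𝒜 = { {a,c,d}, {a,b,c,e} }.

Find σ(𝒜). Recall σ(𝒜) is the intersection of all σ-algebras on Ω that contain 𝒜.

Answer: σ(𝒜) = { {}, {d}, {a,c}, {b,e}, {a,c,d}, {b,d,e}, {a,b,c,e}, Ω }

Working:
Start: 𝒜 ∪ {∅, Ω} = { {}, {a,c,d}, {a,b,c,e}, Ω }.
Pass 1 (2 new):
  {d}  = {a,b,c,e}ᶜ
  {b,e}  = {a,c,d}ᶜ
Pass 2. New:
  {b,d,e}  = {b,e} ∪ {d}
Pass 3: +1 →
  {a,c}  = {b,d,e}ᶜ
Pass 4: stable.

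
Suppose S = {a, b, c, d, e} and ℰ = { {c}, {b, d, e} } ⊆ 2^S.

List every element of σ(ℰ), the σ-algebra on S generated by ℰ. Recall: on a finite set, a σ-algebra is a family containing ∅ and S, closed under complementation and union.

Initial family (4 sets): { {}, {c}, {b, d, e}, S }.
Iteration 1 adds 3:
  {a, c}  = {b, d, e}ᶜ
  {a, b, d, e}  = {c}ᶜ
  {b, c, d, e}  = {c} ∪ {b, d, e}
Iteration 2: +1 →
  {a}  = {b, c, d, e}ᶜ
Iteration 3: no new sets; the family is a σ-algebra.

|σ(ℰ)| = 8.  σ(ℰ) = { {}, {a}, {c}, {a, c}, {b, d, e}, {a, b, d, e}, {b, c, d, e}, S }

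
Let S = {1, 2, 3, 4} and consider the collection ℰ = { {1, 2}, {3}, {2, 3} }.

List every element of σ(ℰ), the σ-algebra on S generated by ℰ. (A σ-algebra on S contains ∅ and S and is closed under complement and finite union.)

Take S₀ = ℰ ∪ {∅, S} = { ∅, {3}, {1, 2}, {2, 3}, S }.
Pass 1. New:
  {1, 4}  = complement {2, 3}
  {3, 4}  = complement {1, 2}
  {1, 2, 3}  = {3} ∪ {1, 2}
  {1, 2, 4}  = complement {3}
Pass 2: 3 new —
  {4}  = complement {1, 2, 3}
  {1, 3, 4}  = {3, 4} ∪ {1, 4}
  {2, 3, 4}  = {3, 4} ∪ {2, 3}
Pass 3 adds 2:
  {1}  = complement {2, 3, 4}
  {2}  = complement {1, 3, 4}
Pass 4: +2 →
  {1, 3}  = {3} ∪ {1}
  {2, 4}  = {4} ∪ {2}
Pass 5 adds nothing — fixpoint reached.

Therefore σ(ℰ) = { ∅, {1}, {2}, {3}, {4}, {1, 2}, {1, 3}, {1, 4}, {2, 3}, {2, 4}, {3, 4}, {1, 2, 3}, {1, 2, 4}, {1, 3, 4}, {2, 3, 4}, S } (|σ(ℰ)| = 16).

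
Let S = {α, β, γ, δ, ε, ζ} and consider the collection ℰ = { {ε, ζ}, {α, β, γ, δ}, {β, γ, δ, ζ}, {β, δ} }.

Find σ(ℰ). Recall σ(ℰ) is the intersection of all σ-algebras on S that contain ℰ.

Begin from { ∅, {β, δ}, {ε, ζ}, {α, β, γ, δ}, {β, γ, δ, ζ}, S } (that is, ℰ plus ∅ and S).
Step 1 (5 new):
  {α, ε}  = S∖{β, γ, δ, ζ}
  {α, γ, ε, ζ}  = S∖{β, δ}
  {β, δ, ε, ζ}  = {ε, ζ} ∪ {β, δ}
  {α, β, γ, δ, ζ}  = {β, γ, δ, ζ} ∪ {α, β, γ, δ}
  {β, γ, δ, ε, ζ}  = {ε, ζ} ∪ {β, γ, δ, ζ}
  |family| = 11
Step 2. New:
  {α}  = S∖{β, γ, δ, ε, ζ}
  {ε}  = S∖{α, β, γ, δ, ζ}
  {α, γ}  = S∖{β, δ, ε, ζ}
  {α, ε, ζ}  = {ε, ζ} ∪ {α, ε}
  {α, β, δ, ε}  = {α, ε} ∪ {β, δ}
  {α, β, γ, δ, ε}  = {α, ε} ∪ {α, β, γ, δ}
  {α, β, δ, ε, ζ}  = {β, δ, ε, ζ} ∪ {α, ε}
  |family| = 18
Step 3 adds 7:
  {γ}  = S∖{α, β, δ, ε, ζ}
  {ζ}  = S∖{α, β, γ, δ, ε}
  {γ, ζ}  = S∖{α, β, δ, ε}
  {α, β, δ}  = {β, δ} ∪ {α}
  {α, γ, ε}  = {α, γ} ∪ {α, ε}
  {β, γ, δ}  = S∖{α, ε, ζ}
  {β, δ, ε}  = {β, δ} ∪ {ε}
  |family| = 25
Step 4 (7 new):
  {α, ζ}  = {ζ} ∪ {α}
  {γ, ε}  = {ε} ∪ {γ}
  {α, γ, ζ}  = S∖{β, δ, ε}
  {β, δ, ζ}  = S∖{α, γ, ε}
  {γ, ε, ζ}  = S∖{α, β, δ}
  {α, β, δ, ζ}  = {ζ} ∪ {α, β, δ}
  {β, γ, δ, ε}  = {β, γ, δ} ∪ {ε}
  |family| = 32
Step 5: already closed under ᶜ and ∪.

Therefore σ(ℰ) = { ∅, {α}, {γ}, {ε}, {ζ}, {α, γ}, {α, ε}, {α, ζ}, {β, δ}, {γ, ε}, {γ, ζ}, {ε, ζ}, {α, β, δ}, {α, γ, ε}, {α, γ, ζ}, {α, ε, ζ}, {β, γ, δ}, {β, δ, ε}, {β, δ, ζ}, {γ, ε, ζ}, {α, β, γ, δ}, {α, β, δ, ε}, {α, β, δ, ζ}, {α, γ, ε, ζ}, {β, γ, δ, ε}, {β, γ, δ, ζ}, {β, δ, ε, ζ}, {α, β, γ, δ, ε}, {α, β, γ, δ, ζ}, {α, β, δ, ε, ζ}, {β, γ, δ, ε, ζ}, S } (|σ(ℰ)| = 32).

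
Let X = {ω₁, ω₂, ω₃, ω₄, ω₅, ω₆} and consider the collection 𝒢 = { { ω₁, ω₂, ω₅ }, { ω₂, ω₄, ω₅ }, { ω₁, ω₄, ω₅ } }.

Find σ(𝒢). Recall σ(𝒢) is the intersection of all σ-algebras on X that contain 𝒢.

|σ(𝒢)| = 32.  σ(𝒢) = { {  }, { ω₁ }, { ω₂ }, { ω₄ }, { ω₅ }, { ω₁, ω₂ }, { ω₁, ω₄ }, { ω₁, ω₅ }, { ω₂, ω₄ }, { ω₂, ω₅ }, { ω₃, ω₆ }, { ω₄, ω₅ }, { ω₁, ω₂, ω₄ }, { ω₁, ω₂, ω₅ }, { ω₁, ω₃, ω₆ }, { ω₁, ω₄, ω₅ }, { ω₂, ω₃, ω₆ }, { ω₂, ω₄, ω₅ }, { ω₃, ω₄, ω₆ }, { ω₃, ω₅, ω₆ }, { ω₁, ω₂, ω₃, ω₆ }, { ω₁, ω₂, ω₄, ω₅ }, { ω₁, ω₃, ω₄, ω₆ }, { ω₁, ω₃, ω₅, ω₆ }, { ω₂, ω₃, ω₄, ω₆ }, { ω₂, ω₃, ω₅, ω₆ }, { ω₃, ω₄, ω₅, ω₆ }, { ω₁, ω₂, ω₃, ω₄, ω₆ }, { ω₁, ω₂, ω₃, ω₅, ω₆ }, { ω₁, ω₃, ω₄, ω₅, ω₆ }, { ω₂, ω₃, ω₄, ω₅, ω₆ }, X }

Check:
Take S₀ = 𝒢 ∪ {∅, X} = { {  }, { ω₁, ω₂, ω₅ }, { ω₁, ω₄, ω₅ }, { ω₂, ω₄, ω₅ }, X }.
Pass 1: +4 →
  { ω₁, ω₃, ω₆ }  = complement { ω₂, ω₄, ω₅ }
  { ω₂, ω₃, ω₆ }  = complement { ω₁, ω₄, ω₅ }
  { ω₃, ω₄, ω₆ }  = complement { ω₁, ω₂, ω₅ }
  { ω₁, ω₂, ω₄, ω₅ }  = { ω₁, ω₄, ω₅ } ∪ { ω₁, ω₂, ω₅ }
Pass 2 adds 7:
  { ω₃, ω₆ }  = complement { ω₁, ω₂, ω₄, ω₅ }
  { ω₁, ω₂, ω₃, ω₆ }  = { ω₁, ω₃, ω₆ } ∪ { ω₂, ω₃, ω₆ }
  { ω₁, ω₃, ω₄, ω₆ }  = { ω₁, ω₃, ω₆ } ∪ { ω₃, ω₄, ω₆ }
  { ω₂, ω₃, ω₄, ω₆ }  = { ω₂, ω₃, ω₆ } ∪ { ω₃, ω₄, ω₆ }
  { ω₁, ω₂, ω₃, ω₅, ω₆ }  = { ω₁, ω₃, ω₆ } ∪ { ω₁, ω₂, ω₅ }
  { ω₁, ω₃, ω₄, ω₅, ω₆ }  = { ω₁, ω₄, ω₅ } ∪ { ω₁, ω₃, ω₆ }
  { ω₂, ω₃, ω₄, ω₅, ω₆ }  = { ω₂, ω₃, ω₆ } ∪ { ω₂, ω₄, ω₅ }
Pass 3 adds 7:
  { ω₁ }  = complement { ω₂, ω₃, ω₄, ω₅, ω₆ }
  { ω₂ }  = complement { ω₁, ω₃, ω₄, ω₅, ω₆ }
  { ω₄ }  = complement { ω₁, ω₂, ω₃, ω₅, ω₆ }
  { ω₁, ω₅ }  = complement { ω₂, ω₃, ω₄, ω₆ }
  { ω₂, ω₅ }  = complement { ω₁, ω₃, ω₄, ω₆ }
  { ω₄, ω₅ }  = complement { ω₁, ω₂, ω₃, ω₆ }
  { ω₁, ω₂, ω₃, ω₄, ω₆ }  = { ω₂, ω₃, ω₄, ω₆ } ∪ { ω₁, ω₃, ω₆ }
Pass 4 (7 new):
  { ω₅ }  = complement { ω₁, ω₂, ω₃, ω₄, ω₆ }
  { ω₁, ω₂ }  = { ω₁ } ∪ { ω₂ }
  { ω₁, ω₄ }  = { ω₁ } ∪ { ω₄ }
  { ω₂, ω₄ }  = { ω₂ } ∪ { ω₄ }
  { ω₁, ω₃, ω₅, ω₆ }  = { ω₁, ω₃, ω₆ } ∪ { ω₁, ω₅ }
  { ω₂, ω₃, ω₅, ω₆ }  = { ω₂, ω₅ } ∪ { ω₂, ω₃, ω₆ }
  { ω₃, ω₄, ω₅, ω₆ }  = { ω₄, ω₅ } ∪ { ω₃, ω₆ }
Pass 5 (2 new):
  { ω₁, ω₂, ω₄ }  = { ω₁, ω₂ } ∪ { ω₁, ω₄ }
  { ω₃, ω₅, ω₆ }  = { ω₅ } ∪ { ω₃, ω₆ }
Pass 6: no new sets; the family is a σ-algebra.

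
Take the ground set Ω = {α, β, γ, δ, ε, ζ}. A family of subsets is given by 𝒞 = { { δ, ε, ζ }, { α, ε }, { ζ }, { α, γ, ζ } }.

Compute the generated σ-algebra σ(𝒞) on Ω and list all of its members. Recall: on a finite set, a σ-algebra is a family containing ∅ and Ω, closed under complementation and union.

σ(𝒞) (64 sets): { {  }, { α }, { β }, { γ }, { δ }, { ε }, { ζ }, { α, β }, { α, γ }, { α, δ }, { α, ε }, { α, ζ }, { β, γ }, { β, δ }, { β, ε }, { β, ζ }, { γ, δ }, { γ, ε }, { γ, ζ }, { δ, ε }, { δ, ζ }, { ε, ζ }, { α, β, γ }, { α, β, δ }, { α, β, ε }, { α, β, ζ }, { α, γ, δ }, { α, γ, ε }, { α, γ, ζ }, { α, δ, ε }, { α, δ, ζ }, { α, ε, ζ }, { β, γ, δ }, { β, γ, ε }, { β, γ, ζ }, { β, δ, ε }, { β, δ, ζ }, { β, ε, ζ }, { γ, δ, ε }, { γ, δ, ζ }, { γ, ε, ζ }, { δ, ε, ζ }, { α, β, γ, δ }, { α, β, γ, ε }, { α, β, γ, ζ }, { α, β, δ, ε }, { α, β, δ, ζ }, { α, β, ε, ζ }, { α, γ, δ, ε }, { α, γ, δ, ζ }, { α, γ, ε, ζ }, { α, δ, ε, ζ }, { β, γ, δ, ε }, { β, γ, δ, ζ }, { β, γ, ε, ζ }, { β, δ, ε, ζ }, { γ, δ, ε, ζ }, { α, β, γ, δ, ε }, { α, β, γ, δ, ζ }, { α, β, γ, ε, ζ }, { α, β, δ, ε, ζ }, { α, γ, δ, ε, ζ }, { β, γ, δ, ε, ζ }, Ω }

Trace:
Begin from { {  }, { ζ }, { α, ε }, { α, γ, ζ }, { δ, ε, ζ }, Ω } (that is, 𝒞 plus ∅ and Ω).
Pass 1. New:
  { α, β, γ }  = { δ, ε, ζ }ᶜ
  { α, ε, ζ }  = { α, ε } ∪ { ζ }
  { β, δ, ε }  = { α, γ, ζ }ᶜ
  { α, γ, ε, ζ }  = { α, γ, ζ } ∪ { α, ε }
  { α, δ, ε, ζ }  = { α, ε } ∪ { δ, ε, ζ }
  { β, γ, δ, ζ }  = { α, ε }ᶜ
  { α, β, γ, δ, ε }  = { ζ }ᶜ
  { α, γ, δ, ε, ζ }  = { α, γ, ζ } ∪ { δ, ε, ζ }
  — 14 sets.
Pass 2 adds 12:
  { β }  = { α, γ, δ, ε, ζ }ᶜ
  { β, γ }  = { α, δ, ε, ζ }ᶜ
  { β, δ }  = { α, γ, ε, ζ }ᶜ
  { β, γ, δ }  = { α, ε, ζ }ᶜ
  { α, β, γ, ε }  = { α, β, γ } ∪ { α, ε }
  { α, β, γ, ζ }  = { α, β, γ } ∪ { α, γ, ζ }
  { α, β, δ, ε }  = { α, ε } ∪ { β, δ, ε }
  { β, δ, ε, ζ }  = { ζ } ∪ { β, δ, ε }
  { α, β, γ, δ, ζ }  = { α, β, γ } ∪ { β, γ, δ, ζ }
  { α, β, γ, ε, ζ }  = { α, γ, ε, ζ } ∪ { α, β, γ }
  { α, β, δ, ε, ζ }  = { α, δ, ε, ζ } ∪ { β, δ, ε }
  { β, γ, δ, ε, ζ }  = { β, γ, δ, ζ } ∪ { δ, ε, ζ }
  — 26 sets.
Pass 3: 15 new —
  { α }  = { β, γ, δ, ε, ζ }ᶜ
  { γ }  = { α, β, δ, ε, ζ }ᶜ
  { δ }  = { α, β, γ, ε, ζ }ᶜ
  { ε }  = { α, β, γ, δ, ζ }ᶜ
  { α, γ }  = { β, δ, ε, ζ }ᶜ
  { β, ζ }  = { β } ∪ { ζ }
  { γ, ζ }  = { α, β, δ, ε }ᶜ
  { δ, ε }  = { α, β, γ, ζ }ᶜ
  { δ, ζ }  = { α, β, γ, ε }ᶜ
  { α, β, ε }  = { β } ∪ { α, ε }
  { β, γ, ζ }  = { ζ } ∪ { β, γ }
  { β, δ, ζ }  = { β, δ } ∪ { ζ }
  { α, β, γ, δ }  = { β, γ, δ } ∪ { α, β, γ }
  { α, β, ε, ζ }  = { β } ∪ { α, ε, ζ }
  { β, γ, δ, ε }  = { β, γ, δ } ∪ { β, δ, ε }
  — 41 sets.
Pass 4: +23 →
  { α, β }  = { β } ∪ { α }
  { α, δ }  = { δ } ∪ { α }
  { α, ζ }  = { β, γ, δ, ε }ᶜ
  { β, ε }  = { β } ∪ { ε }
  { γ, δ }  = { α, β, ε, ζ }ᶜ
  { γ, ε }  = { γ } ∪ { ε }
  { ε, ζ }  = { α, β, γ, δ }ᶜ
  { α, β, δ }  = { α } ∪ { β, δ }
  { α, β, ζ }  = { β, ζ } ∪ { α }
  { α, γ, δ }  = { α, γ } ∪ { δ }
  { α, γ, ε }  = { β, δ, ζ }ᶜ
  { α, δ, ε }  = { β, γ, ζ }ᶜ
  { α, δ, ζ }  = { α } ∪ { δ, ζ }
  { β, γ, ε }  = { β, γ } ∪ { ε }
  { β, ε, ζ }  = { β, ζ } ∪ { ε }
  { γ, δ, ε }  = { δ, ε } ∪ { γ }
  { γ, δ, ζ }  = { α, β, ε }ᶜ
  { γ, ε, ζ }  = { γ, ζ } ∪ { ε }
  { α, β, δ, ζ }  = { β, δ, ζ } ∪ { α }
  { α, γ, δ, ε }  = { β, ζ }ᶜ
  { α, γ, δ, ζ }  = { α, γ, ζ } ∪ { δ }
  { β, γ, ε, ζ }  = { β, γ, ζ } ∪ { ε }
  { γ, δ, ε, ζ }  = { δ, ε } ∪ { γ, ζ }
  — 64 sets.
Pass 5 adds nothing — fixpoint reached.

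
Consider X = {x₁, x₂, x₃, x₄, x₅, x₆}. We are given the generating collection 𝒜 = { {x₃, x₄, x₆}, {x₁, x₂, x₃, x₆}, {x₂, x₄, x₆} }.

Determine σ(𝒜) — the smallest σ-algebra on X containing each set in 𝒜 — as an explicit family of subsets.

σ(𝒜) (64 sets): { {}, {x₁}, {x₂}, {x₃}, {x₄}, {x₅}, {x₆}, {x₁, x₂}, {x₁, x₃}, {x₁, x₄}, {x₁, x₅}, {x₁, x₆}, {x₂, x₃}, {x₂, x₄}, {x₂, x₅}, {x₂, x₆}, {x₃, x₄}, {x₃, x₅}, {x₃, x₆}, {x₄, x₅}, {x₄, x₆}, {x₅, x₆}, {x₁, x₂, x₃}, {x₁, x₂, x₄}, {x₁, x₂, x₅}, {x₁, x₂, x₆}, {x₁, x₃, x₄}, {x₁, x₃, x₅}, {x₁, x₃, x₆}, {x₁, x₄, x₅}, {x₁, x₄, x₆}, {x₁, x₅, x₆}, {x₂, x₃, x₄}, {x₂, x₃, x₅}, {x₂, x₃, x₆}, {x₂, x₄, x₅}, {x₂, x₄, x₆}, {x₂, x₅, x₆}, {x₃, x₄, x₅}, {x₃, x₄, x₆}, {x₃, x₅, x₆}, {x₄, x₅, x₆}, {x₁, x₂, x₃, x₄}, {x₁, x₂, x₃, x₅}, {x₁, x₂, x₃, x₆}, {x₁, x₂, x₄, x₅}, {x₁, x₂, x₄, x₆}, {x₁, x₂, x₅, x₆}, {x₁, x₃, x₄, x₅}, {x₁, x₃, x₄, x₆}, {x₁, x₃, x₅, x₆}, {x₁, x₄, x₅, x₆}, {x₂, x₃, x₄, x₅}, {x₂, x₃, x₄, x₆}, {x₂, x₃, x₅, x₆}, {x₂, x₄, x₅, x₆}, {x₃, x₄, x₅, x₆}, {x₁, x₂, x₃, x₄, x₅}, {x₁, x₂, x₃, x₄, x₆}, {x₁, x₂, x₃, x₅, x₆}, {x₁, x₂, x₄, x₅, x₆}, {x₁, x₃, x₄, x₅, x₆}, {x₂, x₃, x₄, x₅, x₆}, X }

Derivation:
Take S₀ = 𝒜 ∪ {∅, X} = { {}, {x₂, x₄, x₆}, {x₃, x₄, x₆}, {x₁, x₂, x₃, x₆}, X }.
Pass 1 adds 5:
  {x₄, x₅}  = ᶜ of {x₁, x₂, x₃, x₆}
  {x₁, x₂, x₅}  = ᶜ of {x₃, x₄, x₆}
  {x₁, x₃, x₅}  = ᶜ of {x₂, x₄, x₆}
  {x₂, x₃, x₄, x₆}  = {x₂, x₄, x₆} ∪ {x₃, x₄, x₆}
  {x₁, x₂, x₃, x₄, x₆}  = {x₂, x₄, x₆} ∪ {x₁, x₂, x₃, x₆}
  [10 total]
Pass 2 adds 11:
  {x₅}  = ᶜ of {x₁, x₂, x₃, x₄, x₆}
  {x₁, x₅}  = ᶜ of {x₂, x₃, x₄, x₆}
  {x₁, x₂, x₃, x₅}  = {x₁, x₃, x₅} ∪ {x₁, x₂, x₅}
  {x₁, x₂, x₄, x₅}  = {x₄, x₅} ∪ {x₁, x₂, x₅}
  {x₁, x₃, x₄, x₅}  = {x₁, x₃, x₅} ∪ {x₄, x₅}
  {x₂, x₄, x₅, x₆}  = {x₂, x₄, x₆} ∪ {x₄, x₅}
  {x₃, x₄, x₅, x₆}  = {x₄, x₅} ∪ {x₃, x₄, x₆}
  {x₁, x₂, x₃, x₅, x₆}  = {x₁, x₃, x₅} ∪ {x₁, x₂, x₃, x₆}
  {x₁, x₂, x₄, x₅, x₆}  = {x₂, x₄, x₆} ∪ {x₁, x₂, x₅}
  {x₁, x₃, x₄, x₅, x₆}  = {x₁, x₃, x₅} ∪ {x₃, x₄, x₆}
  {x₂, x₃, x₄, x₅, x₆}  = {x₄, x₅} ∪ {x₂, x₃, x₄, x₆}
  [21 total]
Pass 3 (11 new):
  {x₁}  = ᶜ of {x₂, x₃, x₄, x₅, x₆}
  {x₂}  = ᶜ of {x₁, x₃, x₄, x₅, x₆}
  {x₃}  = ᶜ of {x₁, x₂, x₄, x₅, x₆}
  {x₄}  = ᶜ of {x₁, x₂, x₃, x₅, x₆}
  {x₁, x₂}  = ᶜ of {x₃, x₄, x₅, x₆}
  {x₁, x₃}  = ᶜ of {x₂, x₄, x₅, x₆}
  {x₂, x₆}  = ᶜ of {x₁, x₃, x₄, x₅}
  {x₃, x₆}  = ᶜ of {x₁, x₂, x₄, x₅}
  {x₄, x₆}  = ᶜ of {x₁, x₂, x₃, x₅}
  {x₁, x₄, x₅}  = {x₄, x₅} ∪ {x₁, x₅}
  {x₁, x₂, x₃, x₄, x₅}  = {x₁, x₃, x₅} ∪ {x₁, x₂, x₄, x₅}
  [32 total]
Pass 4: 24 new —
  {x₆}  = ᶜ of {x₁, x₂, x₃, x₄, x₅}
  {x₁, x₄}  = {x₁} ∪ {x₄}
  {x₂, x₃}  = {x₂} ∪ {x₃}
  {x₂, x₄}  = {x₂} ∪ {x₄}
  {x₂, x₅}  = {x₂} ∪ {x₅}
  {x₃, x₄}  = {x₃} ∪ {x₄}
  {x₃, x₅}  = {x₅} ∪ {x₃}
  {x₁, x₂, x₃}  = {x₁, x₂} ∪ {x₃}
  {x₁, x₂, x₄}  = {x₁, x₂} ∪ {x₄}
  {x₁, x₂, x₆}  = {x₁, x₂} ∪ {x₂, x₆}
  {x₁, x₃, x₄}  = {x₁, x₃} ∪ {x₄}
  {x₁, x₃, x₆}  = {x₁} ∪ {x₃, x₆}
  {x₁, x₄, x₆}  = {x₁} ∪ {x₄, x₆}
  {x₂, x₃, x₆}  = ᶜ of {x₁, x₄, x₅}
  {x₂, x₄, x₅}  = {x₂} ∪ {x₄, x₅}
  {x₂, x₅, x₆}  = {x₂, x₆} ∪ {x₅}
  {x₃, x₄, x₅}  = {x₄, x₅} ∪ {x₃}
  {x₃, x₅, x₆}  = {x₅} ∪ {x₃, x₆}
  {x₄, x₅, x₆}  = {x₅} ∪ {x₄, x₆}
  {x₁, x₂, x₄, x₆}  = {x₂, x₄, x₆} ∪ {x₁, x₂}
  {x₁, x₂, x₅, x₆}  = {x₂, x₆} ∪ {x₁, x₂, x₅}
  {x₁, x₃, x₄, x₆}  = {x₁} ∪ {x₃, x₄, x₆}
  {x₁, x₃, x₅, x₆}  = {x₁, x₃, x₅} ∪ {x₃, x₆}
  {x₁, x₄, x₅, x₆}  = {x₁, x₄, x₅} ∪ {x₄, x₆}
  [56 total]
Pass 5 adds 8:
  {x₁, x₆}  = {x₆} ∪ {x₁}
  {x₅, x₆}  = {x₆} ∪ {x₅}
  {x₁, x₅, x₆}  = {x₁, x₅} ∪ {x₆}
  {x₂, x₃, x₄}  = {x₃, x₄} ∪ {x₂}
  {x₂, x₃, x₅}  = ᶜ of {x₁, x₄, x₆}
  {x₁, x₂, x₃, x₄}  = {x₃, x₄} ∪ {x₁, x₂, x₃}
  {x₂, x₃, x₄, x₅}  = {x₂, x₅} ∪ {x₃, x₄, x₅}
  {x₂, x₃, x₅, x₆}  = ᶜ of {x₁, x₄}
  [64 total]
Pass 6: closed — nothing new.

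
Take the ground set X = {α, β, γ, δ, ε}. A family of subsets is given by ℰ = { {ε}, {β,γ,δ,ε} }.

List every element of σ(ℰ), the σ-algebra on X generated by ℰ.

Initial family (4 sets): { ∅, {ε}, {β,γ,δ,ε}, X }.
Pass 1: 2 new —
  {α}  = X∖{β,γ,δ,ε}
  {α,β,γ,δ}  = X∖{ε}
  (now 6)
Pass 2 adds 1:
  {α,ε}  = {ε} ∪ {α}
  (now 7)
Pass 3 (1 new):
  {β,γ,δ}  = X∖{α,ε}
  (now 8)
After Pass 4 the family is unchanged; done.

|σ(ℰ)| = 8.  σ(ℰ) = { ∅, {α}, {ε}, {α,ε}, {β,γ,δ}, {α,β,γ,δ}, {β,γ,δ,ε}, X }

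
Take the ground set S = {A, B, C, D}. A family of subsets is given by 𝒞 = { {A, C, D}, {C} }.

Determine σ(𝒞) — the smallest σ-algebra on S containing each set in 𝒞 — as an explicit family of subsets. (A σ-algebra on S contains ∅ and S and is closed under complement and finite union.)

σ(𝒞) = { {}, {B}, {C}, {A, D}, {B, C}, {A, B, D}, {A, C, D}, S }

Derivation:
Take S₀ = 𝒞 ∪ {∅, S} = { {}, {C}, {A, C, D}, S }.
Iteration 1. New:
  {B}  = S∖{A, C, D}
  {A, B, D}  = S∖{C}
  [6 total]
Iteration 2 (1 new):
  {B, C}  = {C} ∪ {B}
  [7 total]
Iteration 3: 1 new —
  {A, D}  = S∖{B, C}
  [8 total]
Iteration 4: no new sets; the family is a σ-algebra.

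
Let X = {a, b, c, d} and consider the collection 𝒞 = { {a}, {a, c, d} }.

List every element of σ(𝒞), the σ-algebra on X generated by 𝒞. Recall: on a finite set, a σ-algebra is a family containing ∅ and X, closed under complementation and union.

Initial family (4 sets): { ∅, {a}, {a, c, d}, X }.
Step 1 (2 new):
  {b}  = ᶜ of {a, c, d}
  {b, c, d}  = ᶜ of {a}
Step 2 adds 1:
  {a, b}  = {b} ∪ {a}
Step 3 adds 1:
  {c, d}  = ᶜ of {a, b}
Step 4: closed — nothing new.

Hence σ(𝒞) has 8 members: { ∅, {a}, {b}, {a, b}, {c, d}, {a, c, d}, {b, c, d}, X }.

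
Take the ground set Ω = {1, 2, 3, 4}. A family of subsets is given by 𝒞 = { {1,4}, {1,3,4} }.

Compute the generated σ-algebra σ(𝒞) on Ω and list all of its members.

Take S₀ = 𝒞 ∪ {∅, Ω} = { ∅, {1,4}, {1,3,4}, Ω }.
Round 1 (2 new):
  {2}  = Ω∖{1,3,4}
  {2,3}  = Ω∖{1,4}
  [6 total]
Round 2. New:
  {1,2,4}  = {1,4} ∪ {2}
  [7 total]
Round 3 (1 new):
  {3}  = Ω∖{1,2,4}
  [8 total]
Round 4: no new sets; the family is a σ-algebra.

|σ(𝒞)| = 8.  σ(𝒞) = { ∅, {2}, {3}, {1,4}, {2,3}, {1,2,4}, {1,3,4}, Ω }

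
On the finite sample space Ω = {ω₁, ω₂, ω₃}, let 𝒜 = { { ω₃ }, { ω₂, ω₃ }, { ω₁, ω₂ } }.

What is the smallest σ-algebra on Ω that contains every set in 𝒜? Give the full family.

Begin from { ∅, { ω₃ }, { ω₁, ω₂ }, { ω₂, ω₃ }, Ω } (that is, 𝒜 plus ∅ and Ω).
Iteration 1: 1 new —
  { ω₁ }  = Ω∖{ ω₂, ω₃ }
Iteration 2: +1 →
  { ω₁, ω₃ }  = { ω₃ } ∪ { ω₁ }
Iteration 3: +1 →
  { ω₂ }  = Ω∖{ ω₁, ω₃ }
Iteration 4: already closed under ᶜ and ∪.

Hence σ(𝒜) has 8 members: { ∅, { ω₁ }, { ω₂ }, { ω₃ }, { ω₁, ω₂ }, { ω₁, ω₃ }, { ω₂, ω₃ }, Ω }.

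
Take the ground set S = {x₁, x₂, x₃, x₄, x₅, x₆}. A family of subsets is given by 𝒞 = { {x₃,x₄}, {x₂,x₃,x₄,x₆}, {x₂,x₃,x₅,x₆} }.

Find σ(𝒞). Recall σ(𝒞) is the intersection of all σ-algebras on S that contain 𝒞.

σ(𝒞) (32 sets): { {}, {x₁}, {x₃}, {x₄}, {x₅}, {x₁,x₃}, {x₁,x₄}, {x₁,x₅}, {x₂,x₆}, {x₃,x₄}, {x₃,x₅}, {x₄,x₅}, {x₁,x₂,x₆}, {x₁,x₃,x₄}, {x₁,x₃,x₅}, {x₁,x₄,x₅}, {x₂,x₃,x₆}, {x₂,x₄,x₆}, {x₂,x₅,x₆}, {x₃,x₄,x₅}, {x₁,x₂,x₃,x₆}, {x₁,x₂,x₄,x₆}, {x₁,x₂,x₅,x₆}, {x₁,x₃,x₄,x₅}, {x₂,x₃,x₄,x₆}, {x₂,x₃,x₅,x₆}, {x₂,x₄,x₅,x₆}, {x₁,x₂,x₃,x₄,x₆}, {x₁,x₂,x₃,x₅,x₆}, {x₁,x₂,x₄,x₅,x₆}, {x₂,x₃,x₄,x₅,x₆}, S }

Trace:
Seed the family with 𝒞 together with ∅ and S: { {}, {x₃,x₄}, {x₂,x₃,x₄,x₆}, {x₂,x₃,x₅,x₆}, S }.
Iteration 1: +4 →
  {x₁,x₄}  = {x₂,x₃,x₅,x₆}ᶜ
  {x₁,x₅}  = {x₂,x₃,x₄,x₆}ᶜ
  {x₁,x₂,x₅,x₆}  = {x₃,x₄}ᶜ
  {x₂,x₃,x₄,x₅,x₆}  = {x₃,x₄} ∪ {x₂,x₃,x₅,x₆}
  — 9 sets.
Iteration 2. New:
  {x₁}  = {x₂,x₃,x₄,x₅,x₆}ᶜ
  {x₁,x₃,x₄}  = {x₃,x₄} ∪ {x₁,x₄}
  {x₁,x₄,x₅}  = {x₁,x₄} ∪ {x₁,x₅}
  {x₁,x₃,x₄,x₅}  = {x₃,x₄} ∪ {x₁,x₅}
  {x₁,x₂,x₃,x₄,x₆}  = {x₁,x₄} ∪ {x₂,x₃,x₄,x₆}
  {x₁,x₂,x₃,x₅,x₆}  = {x₁,x₅} ∪ {x₂,x₃,x₅,x₆}
  {x₁,x₂,x₄,x₅,x₆}  = {x₁,x₄} ∪ {x₁,x₂,x₅,x₆}
  — 16 sets.
Iteration 3. New:
  {x₃}  = {x₁,x₂,x₄,x₅,x₆}ᶜ
  {x₄}  = {x₁,x₂,x₃,x₅,x₆}ᶜ
  {x₅}  = {x₁,x₂,x₃,x₄,x₆}ᶜ
  {x₂,x₆}  = {x₁,x₃,x₄,x₅}ᶜ
  {x₂,x₃,x₆}  = {x₁,x₄,x₅}ᶜ
  {x₂,x₅,x₆}  = {x₁,x₃,x₄}ᶜ
  — 22 sets.
Iteration 4. New:
  {x₁,x₃}  = {x₁} ∪ {x₃}
  {x₃,x₅}  = {x₅} ∪ {x₃}
  {x₄,x₅}  = {x₅} ∪ {x₄}
  {x₁,x₂,x₆}  = {x₁} ∪ {x₂,x₆}
  {x₁,x₃,x₅}  = {x₃} ∪ {x₁,x₅}
  {x₂,x₄,x₆}  = {x₂,x₆} ∪ {x₄}
  {x₃,x₄,x₅}  = {x₃,x₄} ∪ {x₅}
  {x₁,x₂,x₃,x₆}  = {x₁} ∪ {x₂,x₃,x₆}
  {x₁,x₂,x₄,x₆}  = {x₂,x₆} ∪ {x₁,x₄}
  {x₂,x₄,x₅,x₆}  = {x₂,x₅,x₆} ∪ {x₄}
  — 32 sets.
Iteration 5 adds nothing — fixpoint reached.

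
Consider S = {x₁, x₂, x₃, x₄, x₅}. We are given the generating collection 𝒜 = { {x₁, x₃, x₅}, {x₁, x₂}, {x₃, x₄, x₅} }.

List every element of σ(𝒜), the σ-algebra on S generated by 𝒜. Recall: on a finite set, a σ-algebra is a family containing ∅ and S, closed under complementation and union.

Take S₀ = 𝒜 ∪ {∅, S} = { {}, {x₁, x₂}, {x₁, x₃, x₅}, {x₃, x₄, x₅}, S }.
Round 1: +3 →
  {x₂, x₄}  = ᶜ of {x₁, x₃, x₅}
  {x₁, x₂, x₃, x₅}  = {x₁, x₂} ∪ {x₁, x₃, x₅}
  {x₁, x₃, x₄, x₅}  = {x₃, x₄, x₅} ∪ {x₁, x₃, x₅}
  |family| = 8
Round 2. New:
  {x₂}  = ᶜ of {x₁, x₃, x₄, x₅}
  {x₄}  = ᶜ of {x₁, x₂, x₃, x₅}
  {x₁, x₂, x₄}  = {x₁, x₂} ∪ {x₂, x₄}
  {x₂, x₃, x₄, x₅}  = {x₃, x₄, x₅} ∪ {x₂, x₄}
  |family| = 12
Round 3 (2 new):
  {x₁}  = ᶜ of {x₂, x₃, x₄, x₅}
  {x₃, x₅}  = ᶜ of {x₁, x₂, x₄}
  |family| = 14
Round 4 adds 2:
  {x₁, x₄}  = {x₄} ∪ {x₁}
  {x₂, x₃, x₅}  = {x₂} ∪ {x₃, x₅}
  |family| = 16
Round 5 adds nothing — fixpoint reached.

Therefore σ(𝒜) = { {}, {x₁}, {x₂}, {x₄}, {x₁, x₂}, {x₁, x₄}, {x₂, x₄}, {x₃, x₅}, {x₁, x₂, x₄}, {x₁, x₃, x₅}, {x₂, x₃, x₅}, {x₃, x₄, x₅}, {x₁, x₂, x₃, x₅}, {x₁, x₃, x₄, x₅}, {x₂, x₃, x₄, x₅}, S } (|σ(𝒜)| = 16).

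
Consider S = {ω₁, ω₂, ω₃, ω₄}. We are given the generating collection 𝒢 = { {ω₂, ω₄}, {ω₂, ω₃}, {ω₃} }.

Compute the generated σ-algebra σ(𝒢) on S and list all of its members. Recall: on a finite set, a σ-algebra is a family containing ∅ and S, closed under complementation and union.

Seed the family with 𝒢 together with ∅ and S: { {}, {ω₃}, {ω₂, ω₃}, {ω₂, ω₄}, S }.
Iteration 1. New:
  {ω₁, ω₃}  = S∖{ω₂, ω₄}
  {ω₁, ω₄}  = S∖{ω₂, ω₃}
  {ω₁, ω₂, ω₄}  = S∖{ω₃}
  {ω₂, ω₃, ω₄}  = {ω₃} ∪ {ω₂, ω₄}
Iteration 2 adds 3:
  {ω₁}  = S∖{ω₂, ω₃, ω₄}
  {ω₁, ω₂, ω₃}  = {ω₂, ω₃} ∪ {ω₁, ω₃}
  {ω₁, ω₃, ω₄}  = {ω₃} ∪ {ω₁, ω₄}
Iteration 3 (2 new):
  {ω₂}  = S∖{ω₁, ω₃, ω₄}
  {ω₄}  = S∖{ω₁, ω₂, ω₃}
Iteration 4: 2 new —
  {ω₁, ω₂}  = {ω₂} ∪ {ω₁}
  {ω₃, ω₄}  = {ω₃} ∪ {ω₄}
Iteration 5: already closed under ᶜ and ∪.

Therefore σ(𝒢) = { {}, {ω₁}, {ω₂}, {ω₃}, {ω₄}, {ω₁, ω₂}, {ω₁, ω₃}, {ω₁, ω₄}, {ω₂, ω₃}, {ω₂, ω₄}, {ω₃, ω₄}, {ω₁, ω₂, ω₃}, {ω₁, ω₂, ω₄}, {ω₁, ω₃, ω₄}, {ω₂, ω₃, ω₄}, S } (|σ(𝒢)| = 16).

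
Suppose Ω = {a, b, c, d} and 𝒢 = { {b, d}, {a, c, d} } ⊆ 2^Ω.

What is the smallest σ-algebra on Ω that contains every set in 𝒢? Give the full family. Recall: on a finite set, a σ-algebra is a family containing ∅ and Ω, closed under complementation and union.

Seed the family with 𝒢 together with ∅ and Ω: { ∅, {b, d}, {a, c, d}, Ω }.
Step 1: +2 →
  {b}  = {a, c, d}ᶜ
  {a, c}  = {b, d}ᶜ
  [6 total]
Step 2. New:
  {a, b, c}  = {a, c} ∪ {b}
  [7 total]
Step 3: 1 new —
  {d}  = {a, b, c}ᶜ
  [8 total]
Step 4 adds nothing — fixpoint reached.

|σ(𝒢)| = 8.  σ(𝒢) = { ∅, {b}, {d}, {a, c}, {b, d}, {a, b, c}, {a, c, d}, Ω }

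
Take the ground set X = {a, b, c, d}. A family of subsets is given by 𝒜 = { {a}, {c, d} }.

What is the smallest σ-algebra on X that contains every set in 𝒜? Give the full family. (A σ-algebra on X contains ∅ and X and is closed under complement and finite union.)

Answer: σ(𝒜) = { ∅, {a}, {b}, {a, b}, {c, d}, {a, c, d}, {b, c, d}, X }

Working:
Initial family (4 sets): { ∅, {a}, {c, d}, X }.
Iteration 1: +3 →
  {a, b}  = ᶜ of {c, d}
  {a, c, d}  = {c, d} ∪ {a}
  {b, c, d}  = ᶜ of {a}
Iteration 2 adds 1:
  {b}  = ᶜ of {a, c, d}
Iteration 3: already closed under ᶜ and ∪.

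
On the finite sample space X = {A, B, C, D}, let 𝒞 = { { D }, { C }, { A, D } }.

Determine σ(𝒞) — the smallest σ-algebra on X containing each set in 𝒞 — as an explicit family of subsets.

σ(𝒞) (16 sets): { ∅, { A }, { B }, { C }, { D }, { A, B }, { A, C }, { A, D }, { B, C }, { B, D }, { C, D }, { A, B, C }, { A, B, D }, { A, C, D }, { B, C, D }, X }

Working:
Begin from { ∅, { C }, { D }, { A, D }, X } (that is, 𝒞 plus ∅ and X).
Step 1 adds 5:
  { B, C }  = { A, D }ᶜ
  { C, D }  = { C } ∪ { D }
  { A, B, C }  = { D }ᶜ
  { A, B, D }  = { C }ᶜ
  { A, C, D }  = { C } ∪ { A, D }
  [10 total]
Step 2. New:
  { B }  = { A, C, D }ᶜ
  { A, B }  = { C, D }ᶜ
  { B, C, D }  = { C, D } ∪ { B, C }
  [13 total]
Step 3: 2 new —
  { A }  = { B, C, D }ᶜ
  { B, D }  = { D } ∪ { B }
  [15 total]
Step 4: +1 →
  { A, C }  = { B, D }ᶜ
  [16 total]
Step 5: stable.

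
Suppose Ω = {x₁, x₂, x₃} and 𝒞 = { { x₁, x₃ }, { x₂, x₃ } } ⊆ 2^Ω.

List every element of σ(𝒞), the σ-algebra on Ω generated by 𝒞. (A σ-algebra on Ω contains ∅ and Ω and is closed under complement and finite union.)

Take S₀ = 𝒞 ∪ {∅, Ω} = { {  }, { x₁, x₃ }, { x₂, x₃ }, Ω }.
Step 1 adds 2:
  { x₁ }  = ᶜ of { x₂, x₃ }
  { x₂ }  = ᶜ of { x₁, x₃ }
  [6 total]
Step 2: +1 →
  { x₁, x₂ }  = { x₂ } ∪ { x₁ }
  [7 total]
Step 3: 1 new —
  { x₃ }  = ᶜ of { x₁, x₂ }
  [8 total]
Step 4: closed — nothing new.

σ(𝒞) = { {  }, { x₁ }, { x₂ }, { x₃ }, { x₁, x₂ }, { x₁, x₃ }, { x₂, x₃ }, Ω }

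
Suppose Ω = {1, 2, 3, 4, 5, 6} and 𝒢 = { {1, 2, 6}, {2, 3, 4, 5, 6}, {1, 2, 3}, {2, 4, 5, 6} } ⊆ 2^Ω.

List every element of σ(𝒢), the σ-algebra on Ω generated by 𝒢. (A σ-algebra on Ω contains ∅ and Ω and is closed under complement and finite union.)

Seed the family with 𝒢 together with ∅ and Ω: { {}, {1, 2, 3}, {1, 2, 6}, {2, 4, 5, 6}, {2, 3, 4, 5, 6}, Ω }.
Round 1: +6 →
  {1}  = complement {2, 3, 4, 5, 6}
  {1, 3}  = complement {2, 4, 5, 6}
  {3, 4, 5}  = complement {1, 2, 6}
  {4, 5, 6}  = complement {1, 2, 3}
  {1, 2, 3, 6}  = {1, 2, 3} ∪ {1, 2, 6}
  {1, 2, 4, 5, 6}  = {2, 4, 5, 6} ∪ {1, 2, 6}
  — 12 sets.
Round 2: 7 new —
  {3}  = complement {1, 2, 4, 5, 6}
  {4, 5}  = complement {1, 2, 3, 6}
  {1, 3, 4, 5}  = {3, 4, 5} ∪ {1, 3}
  {1, 4, 5, 6}  = {4, 5, 6} ∪ {1}
  {3, 4, 5, 6}  = {3, 4, 5} ∪ {4, 5, 6}
  {1, 2, 3, 4, 5}  = {3, 4, 5} ∪ {1, 2, 3}
  {1, 3, 4, 5, 6}  = {1, 3} ∪ {4, 5, 6}
  — 19 sets.
Round 3: +6 →
  {2}  = complement {1, 3, 4, 5, 6}
  {6}  = complement {1, 2, 3, 4, 5}
  {1, 2}  = complement {3, 4, 5, 6}
  {2, 3}  = complement {1, 4, 5, 6}
  {2, 6}  = complement {1, 3, 4, 5}
  {1, 4, 5}  = {4, 5} ∪ {1}
  — 25 sets.
Round 4 adds 7:
  {1, 6}  = {6} ∪ {1}
  {3, 6}  = {6} ∪ {3}
  {1, 3, 6}  = {6} ∪ {1, 3}
  {2, 3, 6}  = complement {1, 4, 5}
  {2, 4, 5}  = {2} ∪ {4, 5}
  {1, 2, 4, 5}  = {1, 4, 5} ∪ {1, 2}
  {2, 3, 4, 5}  = {3, 4, 5} ∪ {2}
  — 32 sets.
Round 5 adds nothing — fixpoint reached.

|σ(𝒢)| = 32.  σ(𝒢) = { {}, {1}, {2}, {3}, {6}, {1, 2}, {1, 3}, {1, 6}, {2, 3}, {2, 6}, {3, 6}, {4, 5}, {1, 2, 3}, {1, 2, 6}, {1, 3, 6}, {1, 4, 5}, {2, 3, 6}, {2, 4, 5}, {3, 4, 5}, {4, 5, 6}, {1, 2, 3, 6}, {1, 2, 4, 5}, {1, 3, 4, 5}, {1, 4, 5, 6}, {2, 3, 4, 5}, {2, 4, 5, 6}, {3, 4, 5, 6}, {1, 2, 3, 4, 5}, {1, 2, 4, 5, 6}, {1, 3, 4, 5, 6}, {2, 3, 4, 5, 6}, Ω }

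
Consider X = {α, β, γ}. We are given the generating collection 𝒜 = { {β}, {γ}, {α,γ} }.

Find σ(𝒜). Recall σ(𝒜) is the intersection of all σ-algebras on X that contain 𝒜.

Take S₀ = 𝒜 ∪ {∅, X} = { {}, {β}, {γ}, {α,γ}, X }.
Step 1. New:
  {α,β}  = ᶜ of {γ}
  {β,γ}  = {γ} ∪ {β}
  (now 7)
Step 2. New:
  {α}  = ᶜ of {β,γ}
  (now 8)
Step 3 adds nothing — fixpoint reached.

Hence σ(𝒜) has 8 members: { {}, {α}, {β}, {γ}, {α,β}, {α,γ}, {β,γ}, X }.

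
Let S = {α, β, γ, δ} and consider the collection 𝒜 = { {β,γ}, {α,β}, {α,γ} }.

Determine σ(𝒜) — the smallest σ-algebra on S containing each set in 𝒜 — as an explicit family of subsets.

Initial family (5 sets): { ∅, {α,β}, {α,γ}, {β,γ}, S }.
Round 1 (4 new):
  {α,δ}  = complement {β,γ}
  {β,δ}  = complement {α,γ}
  {γ,δ}  = complement {α,β}
  {α,β,γ}  = {β,γ} ∪ {α,β}
  (now 9)
Round 2 adds 4:
  {δ}  = complement {α,β,γ}
  {α,β,δ}  = {α,β} ∪ {α,δ}
  {α,γ,δ}  = {γ,δ} ∪ {α,δ}
  {β,γ,δ}  = {γ,δ} ∪ {β,γ}
  (now 13)
Round 3. New:
  {α}  = complement {β,γ,δ}
  {β}  = complement {α,γ,δ}
  {γ}  = complement {α,β,δ}
  (now 16)
Round 4 adds nothing — fixpoint reached.

Hence σ(𝒜) has 16 members: { ∅, {α}, {β}, {γ}, {δ}, {α,β}, {α,γ}, {α,δ}, {β,γ}, {β,δ}, {γ,δ}, {α,β,γ}, {α,β,δ}, {α,γ,δ}, {β,γ,δ}, S }.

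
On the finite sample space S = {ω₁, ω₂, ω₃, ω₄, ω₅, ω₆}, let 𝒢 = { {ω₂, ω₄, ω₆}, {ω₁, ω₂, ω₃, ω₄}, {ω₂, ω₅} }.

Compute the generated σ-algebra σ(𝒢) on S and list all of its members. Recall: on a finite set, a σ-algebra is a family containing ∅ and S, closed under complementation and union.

σ(𝒢) = { {}, {ω₂}, {ω₄}, {ω₅}, {ω₆}, {ω₁, ω₃}, {ω₂, ω₄}, {ω₂, ω₅}, {ω₂, ω₆}, {ω₄, ω₅}, {ω₄, ω₆}, {ω₅, ω₆}, {ω₁, ω₂, ω₃}, {ω₁, ω₃, ω₄}, {ω₁, ω₃, ω₅}, {ω₁, ω₃, ω₆}, {ω₂, ω₄, ω₅}, {ω₂, ω₄, ω₆}, {ω₂, ω₅, ω₆}, {ω₄, ω₅, ω₆}, {ω₁, ω₂, ω₃, ω₄}, {ω₁, ω₂, ω₃, ω₅}, {ω₁, ω₂, ω₃, ω₆}, {ω₁, ω₃, ω₄, ω₅}, {ω₁, ω₃, ω₄, ω₆}, {ω₁, ω₃, ω₅, ω₆}, {ω₂, ω₄, ω₅, ω₆}, {ω₁, ω₂, ω₃, ω₄, ω₅}, {ω₁, ω₂, ω₃, ω₄, ω₆}, {ω₁, ω₂, ω₃, ω₅, ω₆}, {ω₁, ω₃, ω₄, ω₅, ω₆}, S }

Trace:
Initial family (5 sets): { {}, {ω₂, ω₅}, {ω₂, ω₄, ω₆}, {ω₁, ω₂, ω₃, ω₄}, S }.
Round 1: +6 →
  {ω₅, ω₆}  = complement {ω₁, ω₂, ω₃, ω₄}
  {ω₁, ω₃, ω₅}  = complement {ω₂, ω₄, ω₆}
  {ω₁, ω₃, ω₄, ω₆}  = complement {ω₂, ω₅}
  {ω₂, ω₄, ω₅, ω₆}  = {ω₂, ω₄, ω₆} ∪ {ω₂, ω₅}
  {ω₁, ω₂, ω₃, ω₄, ω₅}  = {ω₂, ω₅} ∪ {ω₁, ω₂, ω₃, ω₄}
  {ω₁, ω₂, ω₃, ω₄, ω₆}  = {ω₂, ω₄, ω₆} ∪ {ω₁, ω₂, ω₃, ω₄}
Round 2: 7 new —
  {ω₅}  = complement {ω₁, ω₂, ω₃, ω₄, ω₆}
  {ω₆}  = complement {ω₁, ω₂, ω₃, ω₄, ω₅}
  {ω₁, ω₃}  = complement {ω₂, ω₄, ω₅, ω₆}
  {ω₂, ω₅, ω₆}  = {ω₂, ω₅} ∪ {ω₅, ω₆}
  {ω₁, ω₂, ω₃, ω₅}  = {ω₂, ω₅} ∪ {ω₁, ω₃, ω₅}
  {ω₁, ω₃, ω₅, ω₆}  = {ω₅, ω₆} ∪ {ω₁, ω₃, ω₅}
  {ω₁, ω₃, ω₄, ω₅, ω₆}  = {ω₅, ω₆} ∪ {ω₁, ω₃, ω₄, ω₆}
Round 3: 6 new —
  {ω₂}  = complement {ω₁, ω₃, ω₄, ω₅, ω₆}
  {ω₂, ω₄}  = complement {ω₁, ω₃, ω₅, ω₆}
  {ω₄, ω₆}  = complement {ω₁, ω₂, ω₃, ω₅}
  {ω₁, ω₃, ω₄}  = complement {ω₂, ω₅, ω₆}
  {ω₁, ω₃, ω₆}  = {ω₁, ω₃} ∪ {ω₆}
  {ω₁, ω₂, ω₃, ω₅, ω₆}  = {ω₁, ω₃, ω₅, ω₆} ∪ {ω₂, ω₅}
Round 4 adds 7:
  {ω₄}  = complement {ω₁, ω₂, ω₃, ω₅, ω₆}
  {ω₂, ω₆}  = {ω₂} ∪ {ω₆}
  {ω₁, ω₂, ω₃}  = {ω₂} ∪ {ω₁, ω₃}
  {ω₂, ω₄, ω₅}  = complement {ω₁, ω₃, ω₆}
  {ω₄, ω₅, ω₆}  = {ω₅, ω₆} ∪ {ω₄, ω₆}
  {ω₁, ω₂, ω₃, ω₆}  = {ω₁, ω₃, ω₆} ∪ {ω₂}
  {ω₁, ω₃, ω₄, ω₅}  = {ω₁, ω₃, ω₅} ∪ {ω₁, ω₃, ω₄}
Round 5: 1 new —
  {ω₄, ω₅}  = complement {ω₁, ω₂, ω₃, ω₆}
Round 6: no new sets; the family is a σ-algebra.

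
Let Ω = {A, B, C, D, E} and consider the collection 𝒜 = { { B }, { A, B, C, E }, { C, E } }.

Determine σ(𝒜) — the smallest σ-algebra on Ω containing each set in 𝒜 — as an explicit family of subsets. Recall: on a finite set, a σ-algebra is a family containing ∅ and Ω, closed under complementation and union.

Start: 𝒜 ∪ {∅, Ω} = { ∅, { B }, { C, E }, { A, B, C, E }, Ω }.
Pass 1: 4 new —
  { D }  = complement { A, B, C, E }
  { A, B, D }  = complement { C, E }
  { B, C, E }  = { C, E } ∪ { B }
  { A, C, D, E }  = complement { B }
  [9 total]
Pass 2 (4 new):
  { A, D }  = complement { B, C, E }
  { B, D }  = { B } ∪ { D }
  { C, D, E }  = { D } ∪ { C, E }
  { B, C, D, E }  = { B, C, E } ∪ { D }
  [13 total]
Pass 3: +3 →
  { A }  = complement { B, C, D, E }
  { A, B }  = complement { C, D, E }
  { A, C, E }  = complement { B, D }
  [16 total]
After Pass 4 the family is unchanged; done.

Therefore σ(𝒜) = { ∅, { A }, { B }, { D }, { A, B }, { A, D }, { B, D }, { C, E }, { A, B, D }, { A, C, E }, { B, C, E }, { C, D, E }, { A, B, C, E }, { A, C, D, E }, { B, C, D, E }, Ω } (|σ(𝒜)| = 16).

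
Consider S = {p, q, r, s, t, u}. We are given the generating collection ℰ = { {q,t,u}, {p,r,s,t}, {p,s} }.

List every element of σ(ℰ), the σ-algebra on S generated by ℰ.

σ(ℰ) (16 sets): { ∅, {r}, {t}, {p,s}, {q,u}, {r,t}, {p,r,s}, {p,s,t}, {q,r,u}, {q,t,u}, {p,q,s,u}, {p,r,s,t}, {q,r,t,u}, {p,q,r,s,u}, {p,q,s,t,u}, S }

Check:
Initial family (5 sets): { ∅, {p,s}, {q,t,u}, {p,r,s,t}, S }.
Step 1 (4 new):
  {q,u}  = ᶜ of {p,r,s,t}
  {p,r,s}  = ᶜ of {q,t,u}
  {q,r,t,u}  = ᶜ of {p,s}
  {p,q,s,t,u}  = {p,s} ∪ {q,t,u}
Step 2 (3 new):
  {r}  = ᶜ of {p,q,s,t,u}
  {p,q,s,u}  = {q,u} ∪ {p,s}
  {p,q,r,s,u}  = {q,u} ∪ {p,r,s}
Step 3. New:
  {t}  = ᶜ of {p,q,r,s,u}
  {r,t}  = ᶜ of {p,q,s,u}
  {q,r,u}  = {r} ∪ {q,u}
Step 4: 1 new —
  {p,s,t}  = ᶜ of {q,r,u}
Step 5: no new sets; the family is a σ-algebra.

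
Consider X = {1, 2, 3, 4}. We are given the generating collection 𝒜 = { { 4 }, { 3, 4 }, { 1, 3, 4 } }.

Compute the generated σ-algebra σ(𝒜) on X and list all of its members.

Initial family (5 sets): { {}, { 4 }, { 3, 4 }, { 1, 3, 4 }, X }.
Pass 1: +3 →
  { 2 }  = X∖{ 1, 3, 4 }
  { 1, 2 }  = X∖{ 3, 4 }
  { 1, 2, 3 }  = X∖{ 4 }
  [8 total]
Pass 2. New:
  { 2, 4 }  = { 4 } ∪ { 2 }
  { 1, 2, 4 }  = { 4 } ∪ { 1, 2 }
  { 2, 3, 4 }  = { 2 } ∪ { 3, 4 }
  [11 total]
Pass 3 (3 new):
  { 1 }  = X∖{ 2, 3, 4 }
  { 3 }  = X∖{ 1, 2, 4 }
  { 1, 3 }  = X∖{ 2, 4 }
  [14 total]
Pass 4: +2 →
  { 1, 4 }  = { 4 } ∪ { 1 }
  { 2, 3 }  = { 3 } ∪ { 2 }
  [16 total]
Pass 5: closed — nothing new.

σ(𝒜) = { {}, { 1 }, { 2 }, { 3 }, { 4 }, { 1, 2 }, { 1, 3 }, { 1, 4 }, { 2, 3 }, { 2, 4 }, { 3, 4 }, { 1, 2, 3 }, { 1, 2, 4 }, { 1, 3, 4 }, { 2, 3, 4 }, X }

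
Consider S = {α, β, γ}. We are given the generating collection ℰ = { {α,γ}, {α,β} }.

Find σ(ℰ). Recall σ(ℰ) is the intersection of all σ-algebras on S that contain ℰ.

Start: ℰ ∪ {∅, S} = { ∅, {α,β}, {α,γ}, S }.
Pass 1. New:
  {β}  = S∖{α,γ}
  {γ}  = S∖{α,β}
Pass 2 adds 1:
  {β,γ}  = {γ} ∪ {β}
Pass 3. New:
  {α}  = S∖{β,γ}
Pass 4: stable.

Therefore σ(ℰ) = { ∅, {α}, {β}, {γ}, {α,β}, {α,γ}, {β,γ}, S } (|σ(ℰ)| = 8).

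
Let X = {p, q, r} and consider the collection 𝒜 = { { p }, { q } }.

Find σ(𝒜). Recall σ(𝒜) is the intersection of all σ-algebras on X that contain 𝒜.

Begin from { {  }, { p }, { q }, X } (that is, 𝒜 plus ∅ and X).
Iteration 1 (3 new):
  { p, q }  = { p } ∪ { q }
  { p, r }  = { q }ᶜ
  { q, r }  = { p }ᶜ
  — 7 sets.
Iteration 2 adds 1:
  { r }  = { p, q }ᶜ
  — 8 sets.
Iteration 3 adds nothing — fixpoint reached.

|σ(𝒜)| = 8.  σ(𝒜) = { {  }, { p }, { q }, { r }, { p, q }, { p, r }, { q, r }, X }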